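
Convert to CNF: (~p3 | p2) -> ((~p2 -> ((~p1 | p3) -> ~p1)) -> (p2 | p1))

(~p3 | p2) -> ((~p2 -> ((~p1 | p3) -> ~p1)) -> (p2 | p1))
= ~(~p3 | p2) | ((~p2 -> ((~p1 | p3) -> ~p1)) -> (p2 | p1))   [eliminate ->]
= ~(~p3 | p2) | ~(~p2 -> ((~p1 | p3) -> ~p1)) | p2 | p1   [eliminate ->]
= ~(~p3 | p2) | ~(~~p2 | ((~p1 | p3) -> ~p1)) | p2 | p1   [eliminate ->]
= ~(~p3 | p2) | ~(~~p2 | ~(~p1 | p3) | ~p1) | p2 | p1   [eliminate ->]
= (~~p3 & ~p2) | ~(~~p2 | ~(~p1 | p3) | ~p1) | p2 | p1   [De Morgan]
= (p3 & ~p2) | ~(~~p2 | ~(~p1 | p3) | ~p1) | p2 | p1   [double negation]
= (p3 & ~p2) | (~~~p2 & ~~(~p1 | p3) & ~~p1) | p2 | p1   [De Morgan]
= (p3 & ~p2) | (~p2 & ~~(~p1 | p3) & ~~p1) | p2 | p1   [double negation]
= (p3 & ~p2) | (~p2 & (~p1 | p3) & ~~p1) | p2 | p1   [double negation]
= (p3 & ~p2) | (~p2 & (~p1 | p3) & p1) | p2 | p1   [double negation]
= (p3 | ~p2 | p2 | p1) & (p3 | ~p1 | p3 | p2 | p1) & (p3 | p1 | p2 | p1) & (~p2 | ~p2 | p2 | p1) & (~p2 | ~p1 | p3 | p2 | p1) & (~p2 | p1 | p2 | p1)   [distribute | over &]
= p3 | p1 | p2   [simplify]

p3 | p1 | p2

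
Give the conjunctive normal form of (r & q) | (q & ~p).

(r | ~p) & q

(r & q) | (q & ~p)
≡ (r | q) & (r | ~p) & (q | q) & (q | ~p)   — distribute | over &
≡ (r | ~p) & q   — simplify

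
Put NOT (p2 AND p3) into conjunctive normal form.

NOT (p2 AND p3)
= NOT p2 OR NOT p3   [De Morgan]

NOT p2 OR NOT p3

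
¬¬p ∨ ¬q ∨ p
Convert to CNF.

¬¬p ∨ ¬q ∨ p
⇔ p ∨ ¬q ∨ p   [double negation]
⇔ p ∨ ¬q   [simplify]

p ∨ ¬q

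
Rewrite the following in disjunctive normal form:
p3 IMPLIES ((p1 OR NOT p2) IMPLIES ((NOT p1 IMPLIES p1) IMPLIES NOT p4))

NOT p3 OR NOT p1 OR NOT p4

p3 IMPLIES ((p1 OR NOT p2) IMPLIES ((NOT p1 IMPLIES p1) IMPLIES NOT p4))
≡ NOT p3 OR ((p1 OR NOT p2) IMPLIES ((NOT p1 IMPLIES p1) IMPLIES NOT p4))   (eliminate IMPLIES)
≡ NOT p3 OR NOT (p1 OR NOT p2) OR ((NOT p1 IMPLIES p1) IMPLIES NOT p4)   (eliminate IMPLIES)
≡ NOT p3 OR NOT (p1 OR NOT p2) OR NOT (NOT p1 IMPLIES p1) OR NOT p4   (eliminate IMPLIES)
≡ NOT p3 OR NOT (p1 OR NOT p2) OR NOT (NOT NOT p1 OR p1) OR NOT p4   (eliminate IMPLIES)
≡ NOT p3 OR (NOT p1 AND NOT NOT p2) OR NOT (NOT NOT p1 OR p1) OR NOT p4   (De Morgan)
≡ NOT p3 OR (NOT p1 AND p2) OR NOT (NOT NOT p1 OR p1) OR NOT p4   (double negation)
≡ NOT p3 OR (NOT p1 AND p2) OR (NOT NOT NOT p1 AND NOT p1) OR NOT p4   (De Morgan)
≡ NOT p3 OR (NOT p1 AND p2) OR (NOT p1 AND NOT p1) OR NOT p4   (double negation)
≡ NOT p3 OR NOT p1 OR NOT p4   (simplify)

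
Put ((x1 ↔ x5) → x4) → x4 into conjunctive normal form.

((x1 ↔ x5) → x4) → x4
≡ ¬((x1 ↔ x5) → x4) ∨ x4   (eliminate →)
≡ ¬(¬(x1 ↔ x5) ∨ x4) ∨ x4   (eliminate →)
≡ ¬(¬((x1 → x5) ∧ (x5 → x1)) ∨ x4) ∨ x4   (eliminate ↔)
≡ ¬(¬((¬x1 ∨ x5) ∧ (x5 → x1)) ∨ x4) ∨ x4   (eliminate →)
≡ ¬(¬((¬x1 ∨ x5) ∧ (¬x5 ∨ x1)) ∨ x4) ∨ x4   (eliminate →)
≡ (¬¬((¬x1 ∨ x5) ∧ (¬x5 ∨ x1)) ∧ ¬x4) ∨ x4   (De Morgan)
≡ ((¬x1 ∨ x5) ∧ (¬x5 ∨ x1) ∧ ¬x4) ∨ x4   (double negation)
≡ (¬x1 ∨ x5 ∨ x4) ∧ (¬x5 ∨ x1 ∨ x4) ∧ (¬x4 ∨ x4)   (distribute ∨ over ∧)
≡ (¬x1 ∨ x5 ∨ x4) ∧ (¬x5 ∨ x1 ∨ x4)   (simplify)

(¬x1 ∨ x5 ∨ x4) ∧ (¬x5 ∨ x1 ∨ x4)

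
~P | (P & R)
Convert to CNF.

~P | R

~P | (P & R)
= (~P | P) & (~P | R)   [distribute | over &]
= ~P | R   [simplify]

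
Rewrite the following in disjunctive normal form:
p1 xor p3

(p1 & ~p3) | (~p1 & p3)

p1 xor p3
≡ (p1 & ~p3) | (~p1 & p3)   [expand xor]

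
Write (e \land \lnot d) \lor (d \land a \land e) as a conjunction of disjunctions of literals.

(e \land \lnot d) \lor (d \land a \land e)
≡ (e \lor d) \land (e \lor a) \land (e \lor e) \land (\lnot d \lor d) \land (\lnot d \lor a) \land (\lnot d \lor e)   [distribute \lor over \land]
≡ e \land (\lnot d \lor a)   [simplify]

e \land (\lnot d \lor a)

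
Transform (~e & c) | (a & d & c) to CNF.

(~e | a) & (~e | d) & c

(~e & c) | (a & d & c)
≡ (~e | a) & (~e | d) & (~e | c) & (c | a) & (c | d) & (c | c)
≡ (~e | a) & (~e | d) & c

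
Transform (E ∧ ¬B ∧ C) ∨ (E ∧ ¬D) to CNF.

(E ∧ ¬B ∧ C) ∨ (E ∧ ¬D)
⇔ (E ∨ E) ∧ (E ∨ ¬D) ∧ (¬B ∨ E) ∧ (¬B ∨ ¬D) ∧ (C ∨ E) ∧ (C ∨ ¬D)   — distribute ∨ over ∧
⇔ E ∧ (¬B ∨ ¬D) ∧ (C ∨ ¬D)   — simplify

E ∧ (¬B ∨ ¬D) ∧ (C ∨ ¬D)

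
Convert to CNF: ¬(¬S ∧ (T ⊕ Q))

¬(¬S ∧ (T ⊕ Q))
≡ ¬(¬S ∧ (T ∨ Q) ∧ ¬(T ∧ Q))   (expand ⊕)
≡ ¬¬S ∨ ¬(T ∨ Q) ∨ ¬¬(T ∧ Q)   (De Morgan)
≡ S ∨ ¬(T ∨ Q) ∨ ¬¬(T ∧ Q)   (double negation)
≡ S ∨ (¬T ∧ ¬Q) ∨ ¬¬(T ∧ Q)   (De Morgan)
≡ S ∨ (¬T ∧ ¬Q) ∨ (T ∧ Q)   (double negation)
≡ (S ∨ ¬T ∨ T) ∧ (S ∨ ¬T ∨ Q) ∧ (S ∨ ¬Q ∨ T) ∧ (S ∨ ¬Q ∨ Q)   (distribute ∨ over ∧)
≡ (S ∨ ¬T ∨ Q) ∧ (S ∨ ¬Q ∨ T)   (simplify)

(S ∨ ¬T ∨ Q) ∧ (S ∨ ¬Q ∨ T)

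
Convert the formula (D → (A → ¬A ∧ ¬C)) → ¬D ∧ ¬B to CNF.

(D ∨ ¬B) ∧ (A ∨ ¬D) ∧ (A ∨ ¬B)

(D → (A → ¬A ∧ ¬C)) → ¬D ∧ ¬B
⇔ ¬(D → (A → ¬A ∧ ¬C)) ∨ ¬D ∧ ¬B   — eliminate →
⇔ ¬(¬D ∨ (A → ¬A ∧ ¬C)) ∨ ¬D ∧ ¬B   — eliminate →
⇔ ¬(¬D ∨ ¬A ∨ ¬A ∧ ¬C) ∨ ¬D ∧ ¬B   — eliminate →
⇔ ¬¬D ∧ ¬¬A ∧ ¬(¬A ∧ ¬C) ∨ ¬D ∧ ¬B   — De Morgan
⇔ D ∧ ¬¬A ∧ ¬(¬A ∧ ¬C) ∨ ¬D ∧ ¬B   — double negation
⇔ D ∧ A ∧ ¬(¬A ∧ ¬C) ∨ ¬D ∧ ¬B   — double negation
⇔ D ∧ A ∧ (¬¬A ∨ ¬¬C) ∨ ¬D ∧ ¬B   — De Morgan
⇔ D ∧ A ∧ (A ∨ ¬¬C) ∨ ¬D ∧ ¬B   — double negation
⇔ D ∧ A ∧ (A ∨ C) ∨ ¬D ∧ ¬B   — double negation
⇔ (D ∨ ¬D) ∧ (D ∨ ¬B) ∧ (A ∨ ¬D) ∧ (A ∨ ¬B) ∧ (A ∨ C ∨ ¬D) ∧ (A ∨ C ∨ ¬B)   — distribute ∨ over ∧
⇔ (D ∨ ¬B) ∧ (A ∨ ¬D) ∧ (A ∨ ¬B)   — simplify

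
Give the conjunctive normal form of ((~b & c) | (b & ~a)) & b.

((~b & c) | (b & ~a)) & b
≡ (~b | b) & (~b | ~a) & (c | b) & (c | ~a) & b   — distribute | over &
≡ (~b | ~a) & (c | ~a) & b   — simplify

(~b | ~a) & (c | ~a) & b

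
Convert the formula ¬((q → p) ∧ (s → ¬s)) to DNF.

(q ∧ ¬p) ∨ s

¬((q → p) ∧ (s → ¬s))
⇔ ¬((¬q ∨ p) ∧ (s → ¬s))   — eliminate →
⇔ ¬((¬q ∨ p) ∧ (¬s ∨ ¬s))   — eliminate →
⇔ ¬(¬q ∨ p) ∨ ¬(¬s ∨ ¬s)   — De Morgan
⇔ (¬¬q ∧ ¬p) ∨ ¬(¬s ∨ ¬s)   — De Morgan
⇔ (q ∧ ¬p) ∨ ¬(¬s ∨ ¬s)   — double negation
⇔ (q ∧ ¬p) ∨ (¬¬s ∧ ¬¬s)   — De Morgan
⇔ (q ∧ ¬p) ∨ (s ∧ ¬¬s)   — double negation
⇔ (q ∧ ¬p) ∨ (s ∧ s)   — double negation
⇔ (q ∧ ¬p) ∨ s   — simplify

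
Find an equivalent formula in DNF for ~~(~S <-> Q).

~~(~S <-> Q)
= ~~((~S -> Q) & (Q -> ~S))   [eliminate <->]
= ~~((~~S | Q) & (Q -> ~S))   [eliminate ->]
= ~~((~~S | Q) & (~Q | ~S))   [eliminate ->]
= (~~S | Q) & (~Q | ~S)   [double negation]
= (S | Q) & (~Q | ~S)   [double negation]
= (S & ~Q) | (S & ~S) | (Q & ~Q) | (Q & ~S)   [distribute & over |]
= (S & ~Q) | (Q & ~S)   [simplify]

(S & ~Q) | (Q & ~S)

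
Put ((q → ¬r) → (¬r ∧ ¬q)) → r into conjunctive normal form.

((q → ¬r) → (¬r ∧ ¬q)) → r
⇔ ¬((q → ¬r) → (¬r ∧ ¬q)) ∨ r   [eliminate →]
⇔ ¬(¬(q → ¬r) ∨ (¬r ∧ ¬q)) ∨ r   [eliminate →]
⇔ ¬(¬(¬q ∨ ¬r) ∨ (¬r ∧ ¬q)) ∨ r   [eliminate →]
⇔ (¬¬(¬q ∨ ¬r) ∧ ¬(¬r ∧ ¬q)) ∨ r   [De Morgan]
⇔ ((¬q ∨ ¬r) ∧ ¬(¬r ∧ ¬q)) ∨ r   [double negation]
⇔ ((¬q ∨ ¬r) ∧ (¬¬r ∨ ¬¬q)) ∨ r   [De Morgan]
⇔ ((¬q ∨ ¬r) ∧ (r ∨ ¬¬q)) ∨ r   [double negation]
⇔ ((¬q ∨ ¬r) ∧ (r ∨ q)) ∨ r   [double negation]
⇔ (¬q ∨ ¬r ∨ r) ∧ (r ∨ q ∨ r)   [distribute ∨ over ∧]
⇔ r ∨ q   [simplify]

r ∨ q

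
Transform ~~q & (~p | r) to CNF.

~~q & (~p | r)
≡ q & (~p | r)

q & (~p | r)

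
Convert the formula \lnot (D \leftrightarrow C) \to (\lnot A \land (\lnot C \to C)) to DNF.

(\lnot D \land \lnot C) \lor (C \land D) \lor (\lnot A \land C)

\lnot (D \leftrightarrow C) \to (\lnot A \land (\lnot C \to C))
≡ \lnot \lnot (D \leftrightarrow C) \lor (\lnot A \land (\lnot C \to C))   (eliminate \to)
≡ \lnot \lnot ((D \to C) \land (C \to D)) \lor (\lnot A \land (\lnot C \to C))   (eliminate \leftrightarrow)
≡ \lnot \lnot ((\lnot D \lor C) \land (C \to D)) \lor (\lnot A \land (\lnot C \to C))   (eliminate \to)
≡ \lnot \lnot ((\lnot D \lor C) \land (\lnot C \lor D)) \lor (\lnot A \land (\lnot C \to C))   (eliminate \to)
≡ \lnot \lnot ((\lnot D \lor C) \land (\lnot C \lor D)) \lor (\lnot A \land (\lnot \lnot C \lor C))   (eliminate \to)
≡ ((\lnot D \lor C) \land (\lnot C \lor D)) \lor (\lnot A \land (\lnot \lnot C \lor C))   (double negation)
≡ ((\lnot D \lor C) \land (\lnot C \lor D)) \lor (\lnot A \land (C \lor C))   (double negation)
≡ (\lnot D \land \lnot C) \lor (\lnot D \land D) \lor (C \land \lnot C) \lor (C \land D) \lor (\lnot A \land C) \lor (\lnot A \land C)   (distribute \land over \lor)
≡ (\lnot D \land \lnot C) \lor (C \land D) \lor (\lnot A \land C)   (simplify)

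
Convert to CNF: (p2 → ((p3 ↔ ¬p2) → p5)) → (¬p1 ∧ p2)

p2 ∧ (¬p3 ∨ ¬p2 ∨ ¬p1) ∧ (¬p5 ∨ ¬p1)

(p2 → ((p3 ↔ ¬p2) → p5)) → (¬p1 ∧ p2)
⇔ ¬(p2 → ((p3 ↔ ¬p2) → p5)) ∨ (¬p1 ∧ p2)   [eliminate →]
⇔ ¬(¬p2 ∨ ((p3 ↔ ¬p2) → p5)) ∨ (¬p1 ∧ p2)   [eliminate →]
⇔ ¬(¬p2 ∨ ¬(p3 ↔ ¬p2) ∨ p5) ∨ (¬p1 ∧ p2)   [eliminate →]
⇔ ¬(¬p2 ∨ ¬((p3 → ¬p2) ∧ (¬p2 → p3)) ∨ p5) ∨ (¬p1 ∧ p2)   [eliminate ↔]
⇔ ¬(¬p2 ∨ ¬((¬p3 ∨ ¬p2) ∧ (¬p2 → p3)) ∨ p5) ∨ (¬p1 ∧ p2)   [eliminate →]
⇔ ¬(¬p2 ∨ ¬((¬p3 ∨ ¬p2) ∧ (¬¬p2 ∨ p3)) ∨ p5) ∨ (¬p1 ∧ p2)   [eliminate →]
⇔ (¬¬p2 ∧ ¬¬((¬p3 ∨ ¬p2) ∧ (¬¬p2 ∨ p3)) ∧ ¬p5) ∨ (¬p1 ∧ p2)   [De Morgan]
⇔ (p2 ∧ ¬¬((¬p3 ∨ ¬p2) ∧ (¬¬p2 ∨ p3)) ∧ ¬p5) ∨ (¬p1 ∧ p2)   [double negation]
⇔ (p2 ∧ (¬p3 ∨ ¬p2) ∧ (¬¬p2 ∨ p3) ∧ ¬p5) ∨ (¬p1 ∧ p2)   [double negation]
⇔ (p2 ∧ (¬p3 ∨ ¬p2) ∧ (p2 ∨ p3) ∧ ¬p5) ∨ (¬p1 ∧ p2)   [double negation]
⇔ (p2 ∨ ¬p1) ∧ (p2 ∨ p2) ∧ (¬p3 ∨ ¬p2 ∨ ¬p1) ∧ (¬p3 ∨ ¬p2 ∨ p2) ∧ (p2 ∨ p3 ∨ ¬p1) ∧ (p2 ∨ p3 ∨ p2) ∧ (¬p5 ∨ ¬p1) ∧ (¬p5 ∨ p2)   [distribute ∨ over ∧]
⇔ p2 ∧ (¬p3 ∨ ¬p2 ∨ ¬p1) ∧ (¬p5 ∨ ¬p1)   [simplify]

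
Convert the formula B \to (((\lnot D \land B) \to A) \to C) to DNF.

\lnot B \lor (\lnot D \land B \land \lnot A) \lor C

B \to (((\lnot D \land B) \to A) \to C)
≡ \lnot B \lor (((\lnot D \land B) \to A) \to C)   [eliminate \to]
≡ \lnot B \lor \lnot ((\lnot D \land B) \to A) \lor C   [eliminate \to]
≡ \lnot B \lor \lnot (\lnot (\lnot D \land B) \lor A) \lor C   [eliminate \to]
≡ \lnot B \lor (\lnot \lnot (\lnot D \land B) \land \lnot A) \lor C   [De Morgan]
≡ \lnot B \lor (\lnot D \land B \land \lnot A) \lor C   [double negation]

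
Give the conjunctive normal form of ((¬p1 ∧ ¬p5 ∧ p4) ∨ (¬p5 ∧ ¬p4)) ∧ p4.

((¬p1 ∧ ¬p5 ∧ p4) ∨ (¬p5 ∧ ¬p4)) ∧ p4
= (¬p1 ∨ ¬p5) ∧ (¬p1 ∨ ¬p4) ∧ (¬p5 ∨ ¬p5) ∧ (¬p5 ∨ ¬p4) ∧ (p4 ∨ ¬p5) ∧ (p4 ∨ ¬p4) ∧ p4
= (¬p1 ∨ ¬p4) ∧ ¬p5 ∧ p4

(¬p1 ∨ ¬p4) ∧ ¬p5 ∧ p4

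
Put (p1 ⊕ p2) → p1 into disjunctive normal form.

(¬p1 ∧ ¬p2) ∨ p1

(p1 ⊕ p2) → p1
≡ ¬(p1 ⊕ p2) ∨ p1   [eliminate →]
≡ ¬((p1 ∧ ¬p2) ∨ (¬p1 ∧ p2)) ∨ p1   [expand ⊕]
≡ (¬(p1 ∧ ¬p2) ∧ ¬(¬p1 ∧ p2)) ∨ p1   [De Morgan]
≡ ((¬p1 ∨ ¬¬p2) ∧ ¬(¬p1 ∧ p2)) ∨ p1   [De Morgan]
≡ ((¬p1 ∨ p2) ∧ ¬(¬p1 ∧ p2)) ∨ p1   [double negation]
≡ ((¬p1 ∨ p2) ∧ (¬¬p1 ∨ ¬p2)) ∨ p1   [De Morgan]
≡ ((¬p1 ∨ p2) ∧ (p1 ∨ ¬p2)) ∨ p1   [double negation]
≡ (¬p1 ∧ p1) ∨ (¬p1 ∧ ¬p2) ∨ (p2 ∧ p1) ∨ (p2 ∧ ¬p2) ∨ p1   [distribute ∧ over ∨]
≡ (¬p1 ∧ ¬p2) ∨ p1   [simplify]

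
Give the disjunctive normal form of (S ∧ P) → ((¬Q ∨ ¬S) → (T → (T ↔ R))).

¬S ∨ ¬P ∨ (Q ∧ S) ∨ ¬T ∨ (R ∧ T)

(S ∧ P) → ((¬Q ∨ ¬S) → (T → (T ↔ R)))
≡ ¬(S ∧ P) ∨ ((¬Q ∨ ¬S) → (T → (T ↔ R)))   [eliminate →]
≡ ¬(S ∧ P) ∨ ¬(¬Q ∨ ¬S) ∨ (T → (T ↔ R))   [eliminate →]
≡ ¬(S ∧ P) ∨ ¬(¬Q ∨ ¬S) ∨ ¬T ∨ (T ↔ R)   [eliminate →]
≡ ¬(S ∧ P) ∨ ¬(¬Q ∨ ¬S) ∨ ¬T ∨ ((T → R) ∧ (R → T))   [eliminate ↔]
≡ ¬(S ∧ P) ∨ ¬(¬Q ∨ ¬S) ∨ ¬T ∨ ((¬T ∨ R) ∧ (R → T))   [eliminate →]
≡ ¬(S ∧ P) ∨ ¬(¬Q ∨ ¬S) ∨ ¬T ∨ ((¬T ∨ R) ∧ (¬R ∨ T))   [eliminate →]
≡ ¬S ∨ ¬P ∨ ¬(¬Q ∨ ¬S) ∨ ¬T ∨ ((¬T ∨ R) ∧ (¬R ∨ T))   [De Morgan]
≡ ¬S ∨ ¬P ∨ (¬¬Q ∧ ¬¬S) ∨ ¬T ∨ ((¬T ∨ R) ∧ (¬R ∨ T))   [De Morgan]
≡ ¬S ∨ ¬P ∨ (Q ∧ ¬¬S) ∨ ¬T ∨ ((¬T ∨ R) ∧ (¬R ∨ T))   [double negation]
≡ ¬S ∨ ¬P ∨ (Q ∧ S) ∨ ¬T ∨ ((¬T ∨ R) ∧ (¬R ∨ T))   [double negation]
≡ ¬S ∨ ¬P ∨ (Q ∧ S) ∨ ¬T ∨ (¬T ∧ ¬R) ∨ (¬T ∧ T) ∨ (R ∧ ¬R) ∨ (R ∧ T)   [distribute ∧ over ∨]
≡ ¬S ∨ ¬P ∨ (Q ∧ S) ∨ ¬T ∨ (R ∧ T)   [simplify]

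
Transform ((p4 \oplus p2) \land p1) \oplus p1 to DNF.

((p4 \oplus p2) \land p1) \oplus p1
≡ ((p4 \oplus p2) \land p1 \land \lnot p1) \lor (\lnot ((p4 \oplus p2) \land p1) \land p1)   — expand \oplus
≡ (((p4 \land \lnot p2) \lor (\lnot p4 \land p2)) \land p1 \land \lnot p1) \lor (\lnot ((p4 \oplus p2) \land p1) \land p1)   — expand \oplus
≡ (((p4 \land \lnot p2) \lor (\lnot p4 \land p2)) \land p1 \land \lnot p1) \lor (\lnot (((p4 \land \lnot p2) \lor (\lnot p4 \land p2)) \land p1) \land p1)   — expand \oplus
≡ (((p4 \land \lnot p2) \lor (\lnot p4 \land p2)) \land p1 \land \lnot p1) \lor ((\lnot ((p4 \land \lnot p2) \lor (\lnot p4 \land p2)) \lor \lnot p1) \land p1)   — De Morgan
≡ (((p4 \land \lnot p2) \lor (\lnot p4 \land p2)) \land p1 \land \lnot p1) \lor (((\lnot (p4 \land \lnot p2) \land \lnot (\lnot p4 \land p2)) \lor \lnot p1) \land p1)   — De Morgan
≡ (((p4 \land \lnot p2) \lor (\lnot p4 \land p2)) \land p1 \land \lnot p1) \lor ((((\lnot p4 \lor \lnot \lnot p2) \land \lnot (\lnot p4 \land p2)) \lor \lnot p1) \land p1)   — De Morgan
≡ (((p4 \land \lnot p2) \lor (\lnot p4 \land p2)) \land p1 \land \lnot p1) \lor ((((\lnot p4 \lor p2) \land \lnot (\lnot p4 \land p2)) \lor \lnot p1) \land p1)   — double negation
≡ (((p4 \land \lnot p2) \lor (\lnot p4 \land p2)) \land p1 \land \lnot p1) \lor ((((\lnot p4 \lor p2) \land (\lnot \lnot p4 \lor \lnot p2)) \lor \lnot p1) \land p1)   — De Morgan
≡ (((p4 \land \lnot p2) \lor (\lnot p4 \land p2)) \land p1 \land \lnot p1) \lor ((((\lnot p4 \lor p2) \land (p4 \lor \lnot p2)) \lor \lnot p1) \land p1)   — double negation
≡ (p4 \land \lnot p2 \land p1 \land \lnot p1) \lor (\lnot p4 \land p2 \land p1 \land \lnot p1) \lor (\lnot p4 \land p4 \land p1) \lor (\lnot p4 \land \lnot p2 \land p1) \lor (p2 \land p4 \land p1) \lor (p2 \land \lnot p2 \land p1) \lor (\lnot p1 \land p1)   — distribute \land over \lor
≡ (\lnot p4 \land \lnot p2 \land p1) \lor (p2 \land p4 \land p1)   — simplify

(\lnot p4 \land \lnot p2 \land p1) \lor (p2 \land p4 \land p1)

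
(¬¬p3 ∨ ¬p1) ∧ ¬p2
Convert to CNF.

(p3 ∨ ¬p1) ∧ ¬p2

(¬¬p3 ∨ ¬p1) ∧ ¬p2
≡ (p3 ∨ ¬p1) ∧ ¬p2   (double negation)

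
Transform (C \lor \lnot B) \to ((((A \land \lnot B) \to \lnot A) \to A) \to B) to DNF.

(C \lor \lnot B) \to ((((A \land \lnot B) \to \lnot A) \to A) \to B)
⇔ \lnot (C \lor \lnot B) \lor ((((A \land \lnot B) \to \lnot A) \to A) \to B)   [eliminate \to]
⇔ \lnot (C \lor \lnot B) \lor \lnot (((A \land \lnot B) \to \lnot A) \to A) \lor B   [eliminate \to]
⇔ \lnot (C \lor \lnot B) \lor \lnot (\lnot ((A \land \lnot B) \to \lnot A) \lor A) \lor B   [eliminate \to]
⇔ \lnot (C \lor \lnot B) \lor \lnot (\lnot (\lnot (A \land \lnot B) \lor \lnot A) \lor A) \lor B   [eliminate \to]
⇔ (\lnot C \land \lnot \lnot B) \lor \lnot (\lnot (\lnot (A \land \lnot B) \lor \lnot A) \lor A) \lor B   [De Morgan]
⇔ (\lnot C \land B) \lor \lnot (\lnot (\lnot (A \land \lnot B) \lor \lnot A) \lor A) \lor B   [double negation]
⇔ (\lnot C \land B) \lor (\lnot \lnot (\lnot (A \land \lnot B) \lor \lnot A) \land \lnot A) \lor B   [De Morgan]
⇔ (\lnot C \land B) \lor ((\lnot (A \land \lnot B) \lor \lnot A) \land \lnot A) \lor B   [double negation]
⇔ (\lnot C \land B) \lor ((\lnot A \lor \lnot \lnot B \lor \lnot A) \land \lnot A) \lor B   [De Morgan]
⇔ (\lnot C \land B) \lor ((\lnot A \lor B \lor \lnot A) \land \lnot A) \lor B   [double negation]
⇔ (\lnot C \land B) \lor (\lnot A \land \lnot A) \lor (B \land \lnot A) \lor (\lnot A \land \lnot A) \lor B   [distribute \land over \lor]
⇔ \lnot A \lor B   [simplify]

\lnot A \lor B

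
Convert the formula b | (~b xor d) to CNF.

b | ~d

b | (~b xor d)
≡ b | ((~b | d) & ~(~b & d))   [expand xor]
≡ b | ((~b | d) & (~~b | ~d))   [De Morgan]
≡ b | ((~b | d) & (b | ~d))   [double negation]
≡ (b | ~b | d) & (b | b | ~d)   [distribute | over &]
≡ b | ~d   [simplify]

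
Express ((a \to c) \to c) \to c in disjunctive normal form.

(\lnot a \land \lnot c) \lor c

((a \to c) \to c) \to c
≡ \lnot ((a \to c) \to c) \lor c   (eliminate \to)
≡ \lnot (\lnot (a \to c) \lor c) \lor c   (eliminate \to)
≡ \lnot (\lnot (\lnot a \lor c) \lor c) \lor c   (eliminate \to)
≡ (\lnot \lnot (\lnot a \lor c) \land \lnot c) \lor c   (De Morgan)
≡ ((\lnot a \lor c) \land \lnot c) \lor c   (double negation)
≡ (\lnot a \land \lnot c) \lor (c \land \lnot c) \lor c   (distribute \land over \lor)
≡ (\lnot a \land \lnot c) \lor c   (simplify)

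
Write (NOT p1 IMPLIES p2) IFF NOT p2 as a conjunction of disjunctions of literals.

NOT p2 AND (p2 OR p1)

(NOT p1 IMPLIES p2) IFF NOT p2
⇔ ((NOT p1 IMPLIES p2) IMPLIES NOT p2) AND (NOT p2 IMPLIES (NOT p1 IMPLIES p2))   [eliminate IFF]
⇔ (NOT (NOT p1 IMPLIES p2) OR NOT p2) AND (NOT p2 IMPLIES (NOT p1 IMPLIES p2))   [eliminate IMPLIES]
⇔ (NOT (NOT NOT p1 OR p2) OR NOT p2) AND (NOT p2 IMPLIES (NOT p1 IMPLIES p2))   [eliminate IMPLIES]
⇔ (NOT (NOT NOT p1 OR p2) OR NOT p2) AND (NOT NOT p2 OR (NOT p1 IMPLIES p2))   [eliminate IMPLIES]
⇔ (NOT (NOT NOT p1 OR p2) OR NOT p2) AND (NOT NOT p2 OR NOT NOT p1 OR p2)   [eliminate IMPLIES]
⇔ ((NOT NOT NOT p1 AND NOT p2) OR NOT p2) AND (NOT NOT p2 OR NOT NOT p1 OR p2)   [De Morgan]
⇔ ((NOT p1 AND NOT p2) OR NOT p2) AND (NOT NOT p2 OR NOT NOT p1 OR p2)   [double negation]
⇔ ((NOT p1 AND NOT p2) OR NOT p2) AND (p2 OR NOT NOT p1 OR p2)   [double negation]
⇔ ((NOT p1 AND NOT p2) OR NOT p2) AND (p2 OR p1 OR p2)   [double negation]
⇔ (NOT p1 OR NOT p2) AND (NOT p2 OR NOT p2) AND (p2 OR p1 OR p2)   [distribute OR over AND]
⇔ NOT p2 AND (p2 OR p1)   [simplify]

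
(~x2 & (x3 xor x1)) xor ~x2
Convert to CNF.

(~x2 & (x3 xor x1)) xor ~x2
⇔ ((~x2 & (x3 xor x1)) | ~x2) & ~(~x2 & (x3 xor x1) & ~x2)   — expand xor
⇔ ((~x2 & (x3 | x1) & ~(x3 & x1)) | ~x2) & ~(~x2 & (x3 xor x1) & ~x2)   — expand xor
⇔ ((~x2 & (x3 | x1) & ~(x3 & x1)) | ~x2) & ~(~x2 & (x3 | x1) & ~(x3 & x1) & ~x2)   — expand xor
⇔ ((~x2 & (x3 | x1) & (~x3 | ~x1)) | ~x2) & ~(~x2 & (x3 | x1) & ~(x3 & x1) & ~x2)   — De Morgan
⇔ ((~x2 & (x3 | x1) & (~x3 | ~x1)) | ~x2) & (~~x2 | ~(x3 | x1) | ~~(x3 & x1) | ~~x2)   — De Morgan
⇔ ((~x2 & (x3 | x1) & (~x3 | ~x1)) | ~x2) & (x2 | ~(x3 | x1) | ~~(x3 & x1) | ~~x2)   — double negation
⇔ ((~x2 & (x3 | x1) & (~x3 | ~x1)) | ~x2) & (x2 | (~x3 & ~x1) | ~~(x3 & x1) | ~~x2)   — De Morgan
⇔ ((~x2 & (x3 | x1) & (~x3 | ~x1)) | ~x2) & (x2 | (~x3 & ~x1) | (x3 & x1) | ~~x2)   — double negation
⇔ ((~x2 & (x3 | x1) & (~x3 | ~x1)) | ~x2) & (x2 | (~x3 & ~x1) | (x3 & x1) | x2)   — double negation
⇔ (~x2 | ~x2) & (x3 | x1 | ~x2) & (~x3 | ~x1 | ~x2) & (x2 | ~x3 | x3 | x2) & (x2 | ~x3 | x1 | x2) & (x2 | ~x1 | x3 | x2) & (x2 | ~x1 | x1 | x2)   — distribute | over &
⇔ ~x2 & (x2 | ~x3 | x1) & (x2 | ~x1 | x3)   — simplify

~x2 & (x2 | ~x3 | x1) & (x2 | ~x1 | x3)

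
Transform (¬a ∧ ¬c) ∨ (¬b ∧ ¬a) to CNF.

(¬a ∧ ¬c) ∨ (¬b ∧ ¬a)
= (¬a ∨ ¬b) ∧ (¬a ∨ ¬a) ∧ (¬c ∨ ¬b) ∧ (¬c ∨ ¬a)   [distribute ∨ over ∧]
= ¬a ∧ (¬c ∨ ¬b)   [simplify]

¬a ∧ (¬c ∨ ¬b)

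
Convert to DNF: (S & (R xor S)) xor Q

(S & ~R & ~Q) | (~S & Q) | (S & R & Q)

(S & (R xor S)) xor Q
≡ (S & (R xor S) & ~Q) | (~(S & (R xor S)) & Q)   [expand xor]
≡ (S & ((R & ~S) | (~R & S)) & ~Q) | (~(S & (R xor S)) & Q)   [expand xor]
≡ (S & ((R & ~S) | (~R & S)) & ~Q) | (~(S & ((R & ~S) | (~R & S))) & Q)   [expand xor]
≡ (S & ((R & ~S) | (~R & S)) & ~Q) | ((~S | ~((R & ~S) | (~R & S))) & Q)   [De Morgan]
≡ (S & ((R & ~S) | (~R & S)) & ~Q) | ((~S | (~(R & ~S) & ~(~R & S))) & Q)   [De Morgan]
≡ (S & ((R & ~S) | (~R & S)) & ~Q) | ((~S | ((~R | ~~S) & ~(~R & S))) & Q)   [De Morgan]
≡ (S & ((R & ~S) | (~R & S)) & ~Q) | ((~S | ((~R | S) & ~(~R & S))) & Q)   [double negation]
≡ (S & ((R & ~S) | (~R & S)) & ~Q) | ((~S | ((~R | S) & (~~R | ~S))) & Q)   [De Morgan]
≡ (S & ((R & ~S) | (~R & S)) & ~Q) | ((~S | ((~R | S) & (R | ~S))) & Q)   [double negation]
≡ (S & R & ~S & ~Q) | (S & ~R & S & ~Q) | (~S & Q) | (~R & R & Q) | (~R & ~S & Q) | (S & R & Q) | (S & ~S & Q)   [distribute & over |]
≡ (S & ~R & ~Q) | (~S & Q) | (S & R & Q)   [simplify]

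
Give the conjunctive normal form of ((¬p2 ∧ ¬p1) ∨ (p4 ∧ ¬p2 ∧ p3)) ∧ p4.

¬p2 ∧ (¬p1 ∨ p3) ∧ p4

((¬p2 ∧ ¬p1) ∨ (p4 ∧ ¬p2 ∧ p3)) ∧ p4
≡ (¬p2 ∨ p4) ∧ (¬p2 ∨ ¬p2) ∧ (¬p2 ∨ p3) ∧ (¬p1 ∨ p4) ∧ (¬p1 ∨ ¬p2) ∧ (¬p1 ∨ p3) ∧ p4   (distribute ∨ over ∧)
≡ ¬p2 ∧ (¬p1 ∨ p3) ∧ p4   (simplify)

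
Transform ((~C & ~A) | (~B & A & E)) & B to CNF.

(~C | ~B) & (~C | A) & (~C | E) & (~A | ~B) & (~A | E) & B

((~C & ~A) | (~B & A & E)) & B
⇔ (~C | ~B) & (~C | A) & (~C | E) & (~A | ~B) & (~A | A) & (~A | E) & B   — distribute | over &
⇔ (~C | ~B) & (~C | A) & (~C | E) & (~A | ~B) & (~A | E) & B   — simplify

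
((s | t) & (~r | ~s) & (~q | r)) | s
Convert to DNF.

(t & ~r & ~q) | (t & ~s & ~q) | (t & ~s & r) | s

((s | t) & (~r | ~s) & (~q | r)) | s
= (s & ~r & ~q) | (s & ~r & r) | (s & ~s & ~q) | (s & ~s & r) | (t & ~r & ~q) | (t & ~r & r) | (t & ~s & ~q) | (t & ~s & r) | s   (distribute & over |)
= (t & ~r & ~q) | (t & ~s & ~q) | (t & ~s & r) | s   (simplify)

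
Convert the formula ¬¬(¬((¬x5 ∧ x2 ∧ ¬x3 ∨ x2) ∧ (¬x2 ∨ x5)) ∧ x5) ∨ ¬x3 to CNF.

(¬x2 ∨ ¬x5 ∨ ¬x3) ∧ (x5 ∨ ¬x3)

¬¬(¬((¬x5 ∧ x2 ∧ ¬x3 ∨ x2) ∧ (¬x2 ∨ x5)) ∧ x5) ∨ ¬x3
= ¬((¬x5 ∧ x2 ∧ ¬x3 ∨ x2) ∧ (¬x2 ∨ x5)) ∧ x5 ∨ ¬x3   (double negation)
= (¬(¬x5 ∧ x2 ∧ ¬x3 ∨ x2) ∨ ¬(¬x2 ∨ x5)) ∧ x5 ∨ ¬x3   (De Morgan)
= (¬(¬x5 ∧ x2 ∧ ¬x3) ∧ ¬x2 ∨ ¬(¬x2 ∨ x5)) ∧ x5 ∨ ¬x3   (De Morgan)
= ((¬¬x5 ∨ ¬x2 ∨ ¬¬x3) ∧ ¬x2 ∨ ¬(¬x2 ∨ x5)) ∧ x5 ∨ ¬x3   (De Morgan)
= ((x5 ∨ ¬x2 ∨ ¬¬x3) ∧ ¬x2 ∨ ¬(¬x2 ∨ x5)) ∧ x5 ∨ ¬x3   (double negation)
= ((x5 ∨ ¬x2 ∨ x3) ∧ ¬x2 ∨ ¬(¬x2 ∨ x5)) ∧ x5 ∨ ¬x3   (double negation)
= ((x5 ∨ ¬x2 ∨ x3) ∧ ¬x2 ∨ ¬¬x2 ∧ ¬x5) ∧ x5 ∨ ¬x3   (De Morgan)
= ((x5 ∨ ¬x2 ∨ x3) ∧ ¬x2 ∨ x2 ∧ ¬x5) ∧ x5 ∨ ¬x3   (double negation)
= (x5 ∨ ¬x2 ∨ x3 ∨ x2 ∨ ¬x3) ∧ (x5 ∨ ¬x2 ∨ x3 ∨ ¬x5 ∨ ¬x3) ∧ (¬x2 ∨ x2 ∨ ¬x3) ∧ (¬x2 ∨ ¬x5 ∨ ¬x3) ∧ (x5 ∨ ¬x3)   (distribute ∨ over ∧)
= (¬x2 ∨ ¬x5 ∨ ¬x3) ∧ (x5 ∨ ¬x3)   (simplify)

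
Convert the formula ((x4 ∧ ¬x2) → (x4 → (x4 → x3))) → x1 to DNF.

((x4 ∧ ¬x2) → (x4 → (x4 → x3))) → x1
= ¬((x4 ∧ ¬x2) → (x4 → (x4 → x3))) ∨ x1   (eliminate →)
= ¬(¬(x4 ∧ ¬x2) ∨ (x4 → (x4 → x3))) ∨ x1   (eliminate →)
= ¬(¬(x4 ∧ ¬x2) ∨ ¬x4 ∨ (x4 → x3)) ∨ x1   (eliminate →)
= ¬(¬(x4 ∧ ¬x2) ∨ ¬x4 ∨ ¬x4 ∨ x3) ∨ x1   (eliminate →)
= (¬¬(x4 ∧ ¬x2) ∧ ¬¬x4 ∧ ¬¬x4 ∧ ¬x3) ∨ x1   (De Morgan)
= (x4 ∧ ¬x2 ∧ ¬¬x4 ∧ ¬¬x4 ∧ ¬x3) ∨ x1   (double negation)
= (x4 ∧ ¬x2 ∧ x4 ∧ ¬¬x4 ∧ ¬x3) ∨ x1   (double negation)
= (x4 ∧ ¬x2 ∧ x4 ∧ x4 ∧ ¬x3) ∨ x1   (double negation)
= (x4 ∧ ¬x2 ∧ ¬x3) ∨ x1   (simplify)

(x4 ∧ ¬x2 ∧ ¬x3) ∨ x1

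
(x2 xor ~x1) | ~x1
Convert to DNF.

(x2 & x1) | ~x1

(x2 xor ~x1) | ~x1
≡ (x2 & ~~x1) | (~x2 & ~x1) | ~x1   (expand xor)
≡ (x2 & x1) | (~x2 & ~x1) | ~x1   (double negation)
≡ (x2 & x1) | ~x1   (simplify)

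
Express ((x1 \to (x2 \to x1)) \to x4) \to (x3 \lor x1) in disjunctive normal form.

((x1 \to (x2 \to x1)) \to x4) \to (x3 \lor x1)
⇔ \lnot ((x1 \to (x2 \to x1)) \to x4) \lor x3 \lor x1   [eliminate \to]
⇔ \lnot (\lnot (x1 \to (x2 \to x1)) \lor x4) \lor x3 \lor x1   [eliminate \to]
⇔ \lnot (\lnot (\lnot x1 \lor (x2 \to x1)) \lor x4) \lor x3 \lor x1   [eliminate \to]
⇔ \lnot (\lnot (\lnot x1 \lor \lnot x2 \lor x1) \lor x4) \lor x3 \lor x1   [eliminate \to]
⇔ (\lnot \lnot (\lnot x1 \lor \lnot x2 \lor x1) \land \lnot x4) \lor x3 \lor x1   [De Morgan]
⇔ ((\lnot x1 \lor \lnot x2 \lor x1) \land \lnot x4) \lor x3 \lor x1   [double negation]
⇔ (\lnot x1 \land \lnot x4) \lor (\lnot x2 \land \lnot x4) \lor (x1 \land \lnot x4) \lor x3 \lor x1   [distribute \land over \lor]
⇔ (\lnot x1 \land \lnot x4) \lor (\lnot x2 \land \lnot x4) \lor x3 \lor x1   [simplify]

(\lnot x1 \land \lnot x4) \lor (\lnot x2 \land \lnot x4) \lor x3 \lor x1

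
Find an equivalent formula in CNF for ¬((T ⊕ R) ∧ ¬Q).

(¬T ∨ R ∨ Q) ∧ (¬R ∨ T ∨ Q)

¬((T ⊕ R) ∧ ¬Q)
⇔ ¬((T ∨ R) ∧ ¬(T ∧ R) ∧ ¬Q)   — expand ⊕
⇔ ¬(T ∨ R) ∨ ¬¬(T ∧ R) ∨ ¬¬Q   — De Morgan
⇔ (¬T ∧ ¬R) ∨ ¬¬(T ∧ R) ∨ ¬¬Q   — De Morgan
⇔ (¬T ∧ ¬R) ∨ (T ∧ R) ∨ ¬¬Q   — double negation
⇔ (¬T ∧ ¬R) ∨ (T ∧ R) ∨ Q   — double negation
⇔ (¬T ∨ T ∨ Q) ∧ (¬T ∨ R ∨ Q) ∧ (¬R ∨ T ∨ Q) ∧ (¬R ∨ R ∨ Q)   — distribute ∨ over ∧
⇔ (¬T ∨ R ∨ Q) ∧ (¬R ∨ T ∨ Q)   — simplify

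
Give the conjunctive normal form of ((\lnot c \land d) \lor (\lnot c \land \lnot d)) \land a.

\lnot c \land a

((\lnot c \land d) \lor (\lnot c \land \lnot d)) \land a
⇔ (\lnot c \lor \lnot c) \land (\lnot c \lor \lnot d) \land (d \lor \lnot c) \land (d \lor \lnot d) \land a
⇔ \lnot c \land a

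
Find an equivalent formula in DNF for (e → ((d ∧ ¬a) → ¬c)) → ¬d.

(e → ((d ∧ ¬a) → ¬c)) → ¬d
= ¬(e → ((d ∧ ¬a) → ¬c)) ∨ ¬d   (eliminate →)
= ¬(¬e ∨ ((d ∧ ¬a) → ¬c)) ∨ ¬d   (eliminate →)
= ¬(¬e ∨ ¬(d ∧ ¬a) ∨ ¬c) ∨ ¬d   (eliminate →)
= (¬¬e ∧ ¬¬(d ∧ ¬a) ∧ ¬¬c) ∨ ¬d   (De Morgan)
= (e ∧ ¬¬(d ∧ ¬a) ∧ ¬¬c) ∨ ¬d   (double negation)
= (e ∧ d ∧ ¬a ∧ ¬¬c) ∨ ¬d   (double negation)
= (e ∧ d ∧ ¬a ∧ c) ∨ ¬d   (double negation)

(e ∧ d ∧ ¬a ∧ c) ∨ ¬d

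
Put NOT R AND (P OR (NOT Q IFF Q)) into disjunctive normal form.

NOT R AND P

NOT R AND (P OR (NOT Q IFF Q))
= NOT R AND (P OR ((NOT Q IMPLIES Q) AND (Q IMPLIES NOT Q)))   (eliminate IFF)
= NOT R AND (P OR ((NOT NOT Q OR Q) AND (Q IMPLIES NOT Q)))   (eliminate IMPLIES)
= NOT R AND (P OR ((NOT NOT Q OR Q) AND (NOT Q OR NOT Q)))   (eliminate IMPLIES)
= NOT R AND (P OR ((Q OR Q) AND (NOT Q OR NOT Q)))   (double negation)
= (NOT R AND P) OR (NOT R AND Q AND NOT Q) OR (NOT R AND Q AND NOT Q) OR (NOT R AND Q AND NOT Q) OR (NOT R AND Q AND NOT Q)   (distribute AND over OR)
= NOT R AND P   (simplify)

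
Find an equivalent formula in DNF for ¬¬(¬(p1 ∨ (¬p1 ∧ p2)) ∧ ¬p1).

¬¬(¬(p1 ∨ (¬p1 ∧ p2)) ∧ ¬p1)
≡ ¬(p1 ∨ (¬p1 ∧ p2)) ∧ ¬p1   [double negation]
≡ ¬p1 ∧ ¬(¬p1 ∧ p2) ∧ ¬p1   [De Morgan]
≡ ¬p1 ∧ (¬¬p1 ∨ ¬p2) ∧ ¬p1   [De Morgan]
≡ ¬p1 ∧ (p1 ∨ ¬p2) ∧ ¬p1   [double negation]
≡ (¬p1 ∧ p1 ∧ ¬p1) ∨ (¬p1 ∧ ¬p2 ∧ ¬p1)   [distribute ∧ over ∨]
≡ ¬p1 ∧ ¬p2   [simplify]

¬p1 ∧ ¬p2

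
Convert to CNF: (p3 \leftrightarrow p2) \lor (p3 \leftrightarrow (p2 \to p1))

\lnot p2 \lor p3 \lor \lnot p1

(p3 \leftrightarrow p2) \lor (p3 \leftrightarrow (p2 \to p1))
≡ ((p3 \to p2) \land (p2 \to p3)) \lor (p3 \leftrightarrow (p2 \to p1))   [eliminate \leftrightarrow]
≡ ((\lnot p3 \lor p2) \land (p2 \to p3)) \lor (p3 \leftrightarrow (p2 \to p1))   [eliminate \to]
≡ ((\lnot p3 \lor p2) \land (\lnot p2 \lor p3)) \lor (p3 \leftrightarrow (p2 \to p1))   [eliminate \to]
≡ ((\lnot p3 \lor p2) \land (\lnot p2 \lor p3)) \lor ((p3 \to (p2 \to p1)) \land ((p2 \to p1) \to p3))   [eliminate \leftrightarrow]
≡ ((\lnot p3 \lor p2) \land (\lnot p2 \lor p3)) \lor ((\lnot p3 \lor (p2 \to p1)) \land ((p2 \to p1) \to p3))   [eliminate \to]
≡ ((\lnot p3 \lor p2) \land (\lnot p2 \lor p3)) \lor ((\lnot p3 \lor \lnot p2 \lor p1) \land ((p2 \to p1) \to p3))   [eliminate \to]
≡ ((\lnot p3 \lor p2) \land (\lnot p2 \lor p3)) \lor ((\lnot p3 \lor \lnot p2 \lor p1) \land (\lnot (p2 \to p1) \lor p3))   [eliminate \to]
≡ ((\lnot p3 \lor p2) \land (\lnot p2 \lor p3)) \lor ((\lnot p3 \lor \lnot p2 \lor p1) \land (\lnot (\lnot p2 \lor p1) \lor p3))   [eliminate \to]
≡ ((\lnot p3 \lor p2) \land (\lnot p2 \lor p3)) \lor ((\lnot p3 \lor \lnot p2 \lor p1) \land ((\lnot \lnot p2 \land \lnot p1) \lor p3))   [De Morgan]
≡ ((\lnot p3 \lor p2) \land (\lnot p2 \lor p3)) \lor ((\lnot p3 \lor \lnot p2 \lor p1) \land ((p2 \land \lnot p1) \lor p3))   [double negation]
≡ (\lnot p3 \lor p2 \lor \lnot p3 \lor \lnot p2 \lor p1) \land (\lnot p3 \lor p2 \lor p2 \lor p3) \land (\lnot p3 \lor p2 \lor \lnot p1 \lor p3) \land (\lnot p2 \lor p3 \lor \lnot p3 \lor \lnot p2 \lor p1) \land (\lnot p2 \lor p3 \lor p2 \lor p3) \land (\lnot p2 \lor p3 \lor \lnot p1 \lor p3)   [distribute \lor over \land]
≡ \lnot p2 \lor p3 \lor \lnot p1   [simplify]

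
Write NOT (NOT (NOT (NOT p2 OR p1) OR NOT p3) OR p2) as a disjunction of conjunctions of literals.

NOT p3 AND NOT p2

NOT (NOT (NOT (NOT p2 OR p1) OR NOT p3) OR p2)
≡ NOT NOT (NOT (NOT p2 OR p1) OR NOT p3) AND NOT p2   [De Morgan]
≡ (NOT (NOT p2 OR p1) OR NOT p3) AND NOT p2   [double negation]
≡ ((NOT NOT p2 AND NOT p1) OR NOT p3) AND NOT p2   [De Morgan]
≡ ((p2 AND NOT p1) OR NOT p3) AND NOT p2   [double negation]
≡ (p2 AND NOT p1 AND NOT p2) OR (NOT p3 AND NOT p2)   [distribute AND over OR]
≡ NOT p3 AND NOT p2   [simplify]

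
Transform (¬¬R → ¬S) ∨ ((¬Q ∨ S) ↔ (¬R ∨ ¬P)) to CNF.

(¬¬R → ¬S) ∨ ((¬Q ∨ S) ↔ (¬R ∨ ¬P))
⇔ ¬¬¬R ∨ ¬S ∨ ((¬Q ∨ S) ↔ (¬R ∨ ¬P))   (eliminate →)
⇔ ¬¬¬R ∨ ¬S ∨ (((¬Q ∨ S) → (¬R ∨ ¬P)) ∧ ((¬R ∨ ¬P) → (¬Q ∨ S)))   (eliminate ↔)
⇔ ¬¬¬R ∨ ¬S ∨ ((¬(¬Q ∨ S) ∨ ¬R ∨ ¬P) ∧ ((¬R ∨ ¬P) → (¬Q ∨ S)))   (eliminate →)
⇔ ¬¬¬R ∨ ¬S ∨ ((¬(¬Q ∨ S) ∨ ¬R ∨ ¬P) ∧ (¬(¬R ∨ ¬P) ∨ ¬Q ∨ S))   (eliminate →)
⇔ ¬R ∨ ¬S ∨ ((¬(¬Q ∨ S) ∨ ¬R ∨ ¬P) ∧ (¬(¬R ∨ ¬P) ∨ ¬Q ∨ S))   (double negation)
⇔ ¬R ∨ ¬S ∨ (((¬¬Q ∧ ¬S) ∨ ¬R ∨ ¬P) ∧ (¬(¬R ∨ ¬P) ∨ ¬Q ∨ S))   (De Morgan)
⇔ ¬R ∨ ¬S ∨ (((Q ∧ ¬S) ∨ ¬R ∨ ¬P) ∧ (¬(¬R ∨ ¬P) ∨ ¬Q ∨ S))   (double negation)
⇔ ¬R ∨ ¬S ∨ (((Q ∧ ¬S) ∨ ¬R ∨ ¬P) ∧ ((¬¬R ∧ ¬¬P) ∨ ¬Q ∨ S))   (De Morgan)
⇔ ¬R ∨ ¬S ∨ (((Q ∧ ¬S) ∨ ¬R ∨ ¬P) ∧ ((R ∧ ¬¬P) ∨ ¬Q ∨ S))   (double negation)
⇔ ¬R ∨ ¬S ∨ (((Q ∧ ¬S) ∨ ¬R ∨ ¬P) ∧ ((R ∧ P) ∨ ¬Q ∨ S))   (double negation)
⇔ (¬R ∨ ¬S ∨ Q ∨ ¬R ∨ ¬P) ∧ (¬R ∨ ¬S ∨ ¬S ∨ ¬R ∨ ¬P) ∧ (¬R ∨ ¬S ∨ R ∨ ¬Q ∨ S) ∧ (¬R ∨ ¬S ∨ P ∨ ¬Q ∨ S)   (distribute ∨ over ∧)
⇔ ¬R ∨ ¬S ∨ ¬P   (simplify)

¬R ∨ ¬S ∨ ¬P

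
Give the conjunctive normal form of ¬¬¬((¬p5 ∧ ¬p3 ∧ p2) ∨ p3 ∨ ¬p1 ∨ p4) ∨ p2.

(¬p3 ∨ p2) ∧ (p1 ∨ p2) ∧ (¬p4 ∨ p2)

¬¬¬((¬p5 ∧ ¬p3 ∧ p2) ∨ p3 ∨ ¬p1 ∨ p4) ∨ p2
≡ ¬((¬p5 ∧ ¬p3 ∧ p2) ∨ p3 ∨ ¬p1 ∨ p4) ∨ p2   [double negation]
≡ (¬(¬p5 ∧ ¬p3 ∧ p2) ∧ ¬p3 ∧ ¬¬p1 ∧ ¬p4) ∨ p2   [De Morgan]
≡ ((¬¬p5 ∨ ¬¬p3 ∨ ¬p2) ∧ ¬p3 ∧ ¬¬p1 ∧ ¬p4) ∨ p2   [De Morgan]
≡ ((p5 ∨ ¬¬p3 ∨ ¬p2) ∧ ¬p3 ∧ ¬¬p1 ∧ ¬p4) ∨ p2   [double negation]
≡ ((p5 ∨ p3 ∨ ¬p2) ∧ ¬p3 ∧ ¬¬p1 ∧ ¬p4) ∨ p2   [double negation]
≡ ((p5 ∨ p3 ∨ ¬p2) ∧ ¬p3 ∧ p1 ∧ ¬p4) ∨ p2   [double negation]
≡ (p5 ∨ p3 ∨ ¬p2 ∨ p2) ∧ (¬p3 ∨ p2) ∧ (p1 ∨ p2) ∧ (¬p4 ∨ p2)   [distribute ∨ over ∧]
≡ (¬p3 ∨ p2) ∧ (p1 ∨ p2) ∧ (¬p4 ∨ p2)   [simplify]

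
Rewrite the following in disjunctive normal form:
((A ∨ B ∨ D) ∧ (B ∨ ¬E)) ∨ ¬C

(A ∧ ¬E) ∨ B ∨ (D ∧ ¬E) ∨ ¬C

((A ∨ B ∨ D) ∧ (B ∨ ¬E)) ∨ ¬C
≡ (A ∧ B) ∨ (A ∧ ¬E) ∨ (B ∧ B) ∨ (B ∧ ¬E) ∨ (D ∧ B) ∨ (D ∧ ¬E) ∨ ¬C   (distribute ∧ over ∨)
≡ (A ∧ ¬E) ∨ B ∨ (D ∧ ¬E) ∨ ¬C   (simplify)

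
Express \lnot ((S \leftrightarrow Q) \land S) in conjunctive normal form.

\lnot ((S \leftrightarrow Q) \land S)
= \lnot ((S \to Q) \land (Q \to S) \land S)   [eliminate \leftrightarrow]
= \lnot ((\lnot S \lor Q) \land (Q \to S) \land S)   [eliminate \to]
= \lnot ((\lnot S \lor Q) \land (\lnot Q \lor S) \land S)   [eliminate \to]
= \lnot (\lnot S \lor Q) \lor \lnot (\lnot Q \lor S) \lor \lnot S   [De Morgan]
= (\lnot \lnot S \land \lnot Q) \lor \lnot (\lnot Q \lor S) \lor \lnot S   [De Morgan]
= (S \land \lnot Q) \lor \lnot (\lnot Q \lor S) \lor \lnot S   [double negation]
= (S \land \lnot Q) \lor (\lnot \lnot Q \land \lnot S) \lor \lnot S   [De Morgan]
= (S \land \lnot Q) \lor (Q \land \lnot S) \lor \lnot S   [double negation]
= (S \lor Q \lor \lnot S) \land (S \lor \lnot S \lor \lnot S) \land (\lnot Q \lor Q \lor \lnot S) \land (\lnot Q \lor \lnot S \lor \lnot S)   [distribute \lor over \land]
= \lnot Q \lor \lnot S   [simplify]

\lnot Q \lor \lnot S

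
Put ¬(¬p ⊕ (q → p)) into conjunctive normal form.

¬(¬p ⊕ (q → p))
≡ ¬((¬p ∨ (q → p)) ∧ ¬(¬p ∧ (q → p)))   [expand ⊕]
≡ ¬((¬p ∨ ¬q ∨ p) ∧ ¬(¬p ∧ (q → p)))   [eliminate →]
≡ ¬((¬p ∨ ¬q ∨ p) ∧ ¬(¬p ∧ (¬q ∨ p)))   [eliminate →]
≡ ¬(¬p ∨ ¬q ∨ p) ∨ ¬¬(¬p ∧ (¬q ∨ p))   [De Morgan]
≡ ¬¬p ∧ ¬¬q ∧ ¬p ∨ ¬¬(¬p ∧ (¬q ∨ p))   [De Morgan]
≡ p ∧ ¬¬q ∧ ¬p ∨ ¬¬(¬p ∧ (¬q ∨ p))   [double negation]
≡ p ∧ q ∧ ¬p ∨ ¬¬(¬p ∧ (¬q ∨ p))   [double negation]
≡ p ∧ q ∧ ¬p ∨ ¬p ∧ (¬q ∨ p)   [double negation]
≡ (p ∨ ¬p) ∧ (p ∨ ¬q ∨ p) ∧ (q ∨ ¬p) ∧ (q ∨ ¬q ∨ p) ∧ (¬p ∨ ¬p) ∧ (¬p ∨ ¬q ∨ p)   [distribute ∨ over ∧]
≡ (p ∨ ¬q) ∧ ¬p   [simplify]

(p ∨ ¬q) ∧ ¬p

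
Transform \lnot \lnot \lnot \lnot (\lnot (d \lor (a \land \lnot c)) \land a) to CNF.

\lnot \lnot \lnot \lnot (\lnot (d \lor (a \land \lnot c)) \land a)
≡ \lnot \lnot (\lnot (d \lor (a \land \lnot c)) \land a)   [double negation]
≡ \lnot (d \lor (a \land \lnot c)) \land a   [double negation]
≡ \lnot d \land \lnot (a \land \lnot c) \land a   [De Morgan]
≡ \lnot d \land (\lnot a \lor \lnot \lnot c) \land a   [De Morgan]
≡ \lnot d \land (\lnot a \lor c) \land a   [double negation]

\lnot d \land (\lnot a \lor c) \land a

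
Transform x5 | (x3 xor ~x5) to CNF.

x5 | (x3 xor ~x5)
= x5 | ((x3 | ~x5) & ~(x3 & ~x5))   (expand xor)
= x5 | ((x3 | ~x5) & (~x3 | ~~x5))   (De Morgan)
= x5 | ((x3 | ~x5) & (~x3 | x5))   (double negation)
= (x5 | x3 | ~x5) & (x5 | ~x3 | x5)   (distribute | over &)
= x5 | ~x3   (simplify)

x5 | ~x3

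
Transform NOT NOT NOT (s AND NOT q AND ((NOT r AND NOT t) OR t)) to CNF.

NOT NOT NOT (s AND NOT q AND ((NOT r AND NOT t) OR t))
= NOT (s AND NOT q AND ((NOT r AND NOT t) OR t))   [double negation]
= NOT s OR NOT NOT q OR NOT ((NOT r AND NOT t) OR t)   [De Morgan]
= NOT s OR q OR NOT ((NOT r AND NOT t) OR t)   [double negation]
= NOT s OR q OR (NOT (NOT r AND NOT t) AND NOT t)   [De Morgan]
= NOT s OR q OR ((NOT NOT r OR NOT NOT t) AND NOT t)   [De Morgan]
= NOT s OR q OR ((r OR NOT NOT t) AND NOT t)   [double negation]
= NOT s OR q OR ((r OR t) AND NOT t)   [double negation]
= (NOT s OR q OR r OR t) AND (NOT s OR q OR NOT t)   [distribute OR over AND]

(NOT s OR q OR r OR t) AND (NOT s OR q OR NOT t)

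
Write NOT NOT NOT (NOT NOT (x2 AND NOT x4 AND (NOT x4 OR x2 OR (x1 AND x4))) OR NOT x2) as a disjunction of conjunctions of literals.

x4 AND x2

NOT NOT NOT (NOT NOT (x2 AND NOT x4 AND (NOT x4 OR x2 OR (x1 AND x4))) OR NOT x2)
= NOT (NOT NOT (x2 AND NOT x4 AND (NOT x4 OR x2 OR (x1 AND x4))) OR NOT x2)   [double negation]
= NOT NOT NOT (x2 AND NOT x4 AND (NOT x4 OR x2 OR (x1 AND x4))) AND NOT NOT x2   [De Morgan]
= NOT (x2 AND NOT x4 AND (NOT x4 OR x2 OR (x1 AND x4))) AND NOT NOT x2   [double negation]
= (NOT x2 OR NOT NOT x4 OR NOT (NOT x4 OR x2 OR (x1 AND x4))) AND NOT NOT x2   [De Morgan]
= (NOT x2 OR x4 OR NOT (NOT x4 OR x2 OR (x1 AND x4))) AND NOT NOT x2   [double negation]
= (NOT x2 OR x4 OR (NOT NOT x4 AND NOT x2 AND NOT (x1 AND x4))) AND NOT NOT x2   [De Morgan]
= (NOT x2 OR x4 OR (x4 AND NOT x2 AND NOT (x1 AND x4))) AND NOT NOT x2   [double negation]
= (NOT x2 OR x4 OR (x4 AND NOT x2 AND (NOT x1 OR NOT x4))) AND NOT NOT x2   [De Morgan]
= (NOT x2 OR x4 OR (x4 AND NOT x2 AND (NOT x1 OR NOT x4))) AND x2   [double negation]
= (NOT x2 AND x2) OR (x4 AND x2) OR (x4 AND NOT x2 AND NOT x1 AND x2) OR (x4 AND NOT x2 AND NOT x4 AND x2)   [distribute AND over OR]
= x4 AND x2   [simplify]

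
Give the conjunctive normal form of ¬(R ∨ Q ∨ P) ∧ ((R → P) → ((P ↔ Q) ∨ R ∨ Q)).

¬(R ∨ Q ∨ P) ∧ ((R → P) → ((P ↔ Q) ∨ R ∨ Q))
⇔ ¬(R ∨ Q ∨ P) ∧ (¬(R → P) ∨ (P ↔ Q) ∨ R ∨ Q)   — eliminate →
⇔ ¬(R ∨ Q ∨ P) ∧ (¬(¬R ∨ P) ∨ (P ↔ Q) ∨ R ∨ Q)   — eliminate →
⇔ ¬(R ∨ Q ∨ P) ∧ (¬(¬R ∨ P) ∨ ((P → Q) ∧ (Q → P)) ∨ R ∨ Q)   — eliminate ↔
⇔ ¬(R ∨ Q ∨ P) ∧ (¬(¬R ∨ P) ∨ ((¬P ∨ Q) ∧ (Q → P)) ∨ R ∨ Q)   — eliminate →
⇔ ¬(R ∨ Q ∨ P) ∧ (¬(¬R ∨ P) ∨ ((¬P ∨ Q) ∧ (¬Q ∨ P)) ∨ R ∨ Q)   — eliminate →
⇔ ¬R ∧ ¬Q ∧ ¬P ∧ (¬(¬R ∨ P) ∨ ((¬P ∨ Q) ∧ (¬Q ∨ P)) ∨ R ∨ Q)   — De Morgan
⇔ ¬R ∧ ¬Q ∧ ¬P ∧ ((¬¬R ∧ ¬P) ∨ ((¬P ∨ Q) ∧ (¬Q ∨ P)) ∨ R ∨ Q)   — De Morgan
⇔ ¬R ∧ ¬Q ∧ ¬P ∧ ((R ∧ ¬P) ∨ ((¬P ∨ Q) ∧ (¬Q ∨ P)) ∨ R ∨ Q)   — double negation
⇔ ¬R ∧ ¬Q ∧ ¬P ∧ (R ∨ ¬P ∨ Q ∨ R ∨ Q) ∧ (R ∨ ¬Q ∨ P ∨ R ∨ Q) ∧ (¬P ∨ ¬P ∨ Q ∨ R ∨ Q) ∧ (¬P ∨ ¬Q ∨ P ∨ R ∨ Q)   — distribute ∨ over ∧
⇔ ¬R ∧ ¬Q ∧ ¬P   — simplify

¬R ∧ ¬Q ∧ ¬P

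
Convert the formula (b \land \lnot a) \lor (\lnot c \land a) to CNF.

(b \lor \lnot c) \land (b \lor a) \land (\lnot a \lor \lnot c)

(b \land \lnot a) \lor (\lnot c \land a)
≡ (b \lor \lnot c) \land (b \lor a) \land (\lnot a \lor \lnot c) \land (\lnot a \lor a)   [distribute \lor over \land]
≡ (b \lor \lnot c) \land (b \lor a) \land (\lnot a \lor \lnot c)   [simplify]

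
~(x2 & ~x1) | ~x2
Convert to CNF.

~(x2 & ~x1) | ~x2
≡ ~x2 | ~~x1 | ~x2   (De Morgan)
≡ ~x2 | x1 | ~x2   (double negation)
≡ ~x2 | x1   (simplify)

~x2 | x1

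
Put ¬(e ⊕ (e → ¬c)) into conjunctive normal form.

¬(e ⊕ (e → ¬c))
= ¬((e ∨ (e → ¬c)) ∧ ¬(e ∧ (e → ¬c)))   — expand ⊕
= ¬((e ∨ ¬e ∨ ¬c) ∧ ¬(e ∧ (e → ¬c)))   — eliminate →
= ¬((e ∨ ¬e ∨ ¬c) ∧ ¬(e ∧ (¬e ∨ ¬c)))   — eliminate →
= ¬(e ∨ ¬e ∨ ¬c) ∨ ¬¬(e ∧ (¬e ∨ ¬c))   — De Morgan
= (¬e ∧ ¬¬e ∧ ¬¬c) ∨ ¬¬(e ∧ (¬e ∨ ¬c))   — De Morgan
= (¬e ∧ e ∧ ¬¬c) ∨ ¬¬(e ∧ (¬e ∨ ¬c))   — double negation
= (¬e ∧ e ∧ c) ∨ ¬¬(e ∧ (¬e ∨ ¬c))   — double negation
= (¬e ∧ e ∧ c) ∨ (e ∧ (¬e ∨ ¬c))   — double negation
= (¬e ∨ e) ∧ (¬e ∨ ¬e ∨ ¬c) ∧ (e ∨ e) ∧ (e ∨ ¬e ∨ ¬c) ∧ (c ∨ e) ∧ (c ∨ ¬e ∨ ¬c)   — distribute ∨ over ∧
= (¬e ∨ ¬c) ∧ e   — simplify

(¬e ∨ ¬c) ∧ e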